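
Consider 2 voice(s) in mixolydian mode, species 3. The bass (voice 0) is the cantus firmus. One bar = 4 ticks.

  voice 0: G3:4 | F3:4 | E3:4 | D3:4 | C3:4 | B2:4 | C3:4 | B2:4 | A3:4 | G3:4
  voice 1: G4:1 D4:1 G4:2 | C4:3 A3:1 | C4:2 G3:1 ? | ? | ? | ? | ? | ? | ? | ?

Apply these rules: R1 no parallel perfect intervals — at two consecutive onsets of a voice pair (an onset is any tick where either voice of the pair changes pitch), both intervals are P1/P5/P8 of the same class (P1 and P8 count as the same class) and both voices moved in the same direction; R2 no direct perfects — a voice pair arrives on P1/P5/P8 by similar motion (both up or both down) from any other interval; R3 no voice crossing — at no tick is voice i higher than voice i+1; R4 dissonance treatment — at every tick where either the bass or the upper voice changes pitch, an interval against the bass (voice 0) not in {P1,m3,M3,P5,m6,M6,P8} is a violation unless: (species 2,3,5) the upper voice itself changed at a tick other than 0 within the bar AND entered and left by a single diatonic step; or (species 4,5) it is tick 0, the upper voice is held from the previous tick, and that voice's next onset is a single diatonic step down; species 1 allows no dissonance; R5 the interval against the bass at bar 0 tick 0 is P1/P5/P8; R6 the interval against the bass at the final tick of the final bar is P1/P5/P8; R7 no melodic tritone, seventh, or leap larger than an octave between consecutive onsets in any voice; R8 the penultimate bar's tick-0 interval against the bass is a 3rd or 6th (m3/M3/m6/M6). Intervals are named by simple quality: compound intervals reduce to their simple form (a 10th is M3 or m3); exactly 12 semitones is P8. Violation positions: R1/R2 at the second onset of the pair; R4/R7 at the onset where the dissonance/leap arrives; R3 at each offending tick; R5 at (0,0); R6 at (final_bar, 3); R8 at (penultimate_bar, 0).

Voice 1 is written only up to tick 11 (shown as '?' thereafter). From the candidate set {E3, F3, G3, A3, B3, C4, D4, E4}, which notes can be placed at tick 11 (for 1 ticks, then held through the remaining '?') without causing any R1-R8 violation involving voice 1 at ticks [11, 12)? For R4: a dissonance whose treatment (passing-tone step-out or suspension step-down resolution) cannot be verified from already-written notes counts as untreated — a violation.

{B3, C4, E3, E4, G3}

E3: legal
F3: violates R4
G3: legal
A3: violates R4
B3: legal
C4: legal
D4: violates R4
E4: legal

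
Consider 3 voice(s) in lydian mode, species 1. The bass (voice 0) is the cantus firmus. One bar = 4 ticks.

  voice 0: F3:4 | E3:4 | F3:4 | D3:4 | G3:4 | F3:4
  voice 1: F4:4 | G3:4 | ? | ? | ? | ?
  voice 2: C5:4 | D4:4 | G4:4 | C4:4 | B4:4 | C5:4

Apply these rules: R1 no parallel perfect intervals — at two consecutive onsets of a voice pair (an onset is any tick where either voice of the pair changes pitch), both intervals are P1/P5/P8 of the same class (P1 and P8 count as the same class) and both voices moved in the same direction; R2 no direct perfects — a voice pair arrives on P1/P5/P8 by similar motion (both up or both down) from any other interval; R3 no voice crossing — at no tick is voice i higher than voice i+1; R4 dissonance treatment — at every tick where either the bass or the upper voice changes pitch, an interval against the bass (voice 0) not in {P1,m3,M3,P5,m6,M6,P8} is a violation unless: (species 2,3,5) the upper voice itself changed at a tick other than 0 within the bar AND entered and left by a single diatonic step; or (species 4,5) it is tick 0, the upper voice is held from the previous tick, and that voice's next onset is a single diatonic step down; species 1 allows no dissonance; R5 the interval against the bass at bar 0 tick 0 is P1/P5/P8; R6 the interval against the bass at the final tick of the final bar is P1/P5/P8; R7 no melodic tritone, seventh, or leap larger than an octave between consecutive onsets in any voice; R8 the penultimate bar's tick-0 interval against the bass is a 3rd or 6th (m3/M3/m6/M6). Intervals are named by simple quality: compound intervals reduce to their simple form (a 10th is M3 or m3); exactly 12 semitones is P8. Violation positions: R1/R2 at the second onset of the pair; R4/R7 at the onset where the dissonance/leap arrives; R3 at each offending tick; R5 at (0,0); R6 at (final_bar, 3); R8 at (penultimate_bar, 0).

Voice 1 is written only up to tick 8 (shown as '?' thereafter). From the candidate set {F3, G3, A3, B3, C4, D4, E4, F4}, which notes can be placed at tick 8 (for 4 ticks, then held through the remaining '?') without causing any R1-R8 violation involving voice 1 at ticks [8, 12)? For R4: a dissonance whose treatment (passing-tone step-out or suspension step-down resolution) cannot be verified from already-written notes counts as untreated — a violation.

{A3, D4, F3}

F3: legal
G3: violates R4
A3: legal
B3: violates R4
C4: violates R1,R2
D4: legal
E4: violates R4
F4: violates R2,R7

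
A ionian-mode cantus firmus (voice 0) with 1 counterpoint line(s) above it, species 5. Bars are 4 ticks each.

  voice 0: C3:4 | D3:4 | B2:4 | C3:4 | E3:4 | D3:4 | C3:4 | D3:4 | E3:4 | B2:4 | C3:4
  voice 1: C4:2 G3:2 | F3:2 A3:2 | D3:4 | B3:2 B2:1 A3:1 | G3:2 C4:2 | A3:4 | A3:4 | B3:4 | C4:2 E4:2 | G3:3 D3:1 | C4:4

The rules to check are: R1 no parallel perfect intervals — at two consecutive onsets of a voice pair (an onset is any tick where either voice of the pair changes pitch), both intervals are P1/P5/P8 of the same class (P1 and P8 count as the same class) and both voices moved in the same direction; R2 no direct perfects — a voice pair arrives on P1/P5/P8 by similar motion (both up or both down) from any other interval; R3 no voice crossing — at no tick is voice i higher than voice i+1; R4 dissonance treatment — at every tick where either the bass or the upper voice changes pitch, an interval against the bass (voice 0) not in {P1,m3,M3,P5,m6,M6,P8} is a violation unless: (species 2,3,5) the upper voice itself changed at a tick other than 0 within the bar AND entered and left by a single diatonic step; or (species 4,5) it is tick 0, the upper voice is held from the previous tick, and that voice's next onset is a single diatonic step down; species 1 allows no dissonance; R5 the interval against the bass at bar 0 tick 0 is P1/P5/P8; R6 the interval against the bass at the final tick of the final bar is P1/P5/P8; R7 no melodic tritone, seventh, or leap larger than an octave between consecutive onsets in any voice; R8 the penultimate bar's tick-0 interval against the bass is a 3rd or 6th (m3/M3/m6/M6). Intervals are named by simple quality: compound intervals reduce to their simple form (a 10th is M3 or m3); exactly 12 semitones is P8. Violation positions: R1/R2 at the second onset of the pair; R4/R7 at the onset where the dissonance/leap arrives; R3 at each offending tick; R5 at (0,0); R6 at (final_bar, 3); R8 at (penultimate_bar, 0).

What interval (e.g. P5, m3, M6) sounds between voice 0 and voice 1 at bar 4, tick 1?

m3

voice 0=E3 voice 1=G3 -> m3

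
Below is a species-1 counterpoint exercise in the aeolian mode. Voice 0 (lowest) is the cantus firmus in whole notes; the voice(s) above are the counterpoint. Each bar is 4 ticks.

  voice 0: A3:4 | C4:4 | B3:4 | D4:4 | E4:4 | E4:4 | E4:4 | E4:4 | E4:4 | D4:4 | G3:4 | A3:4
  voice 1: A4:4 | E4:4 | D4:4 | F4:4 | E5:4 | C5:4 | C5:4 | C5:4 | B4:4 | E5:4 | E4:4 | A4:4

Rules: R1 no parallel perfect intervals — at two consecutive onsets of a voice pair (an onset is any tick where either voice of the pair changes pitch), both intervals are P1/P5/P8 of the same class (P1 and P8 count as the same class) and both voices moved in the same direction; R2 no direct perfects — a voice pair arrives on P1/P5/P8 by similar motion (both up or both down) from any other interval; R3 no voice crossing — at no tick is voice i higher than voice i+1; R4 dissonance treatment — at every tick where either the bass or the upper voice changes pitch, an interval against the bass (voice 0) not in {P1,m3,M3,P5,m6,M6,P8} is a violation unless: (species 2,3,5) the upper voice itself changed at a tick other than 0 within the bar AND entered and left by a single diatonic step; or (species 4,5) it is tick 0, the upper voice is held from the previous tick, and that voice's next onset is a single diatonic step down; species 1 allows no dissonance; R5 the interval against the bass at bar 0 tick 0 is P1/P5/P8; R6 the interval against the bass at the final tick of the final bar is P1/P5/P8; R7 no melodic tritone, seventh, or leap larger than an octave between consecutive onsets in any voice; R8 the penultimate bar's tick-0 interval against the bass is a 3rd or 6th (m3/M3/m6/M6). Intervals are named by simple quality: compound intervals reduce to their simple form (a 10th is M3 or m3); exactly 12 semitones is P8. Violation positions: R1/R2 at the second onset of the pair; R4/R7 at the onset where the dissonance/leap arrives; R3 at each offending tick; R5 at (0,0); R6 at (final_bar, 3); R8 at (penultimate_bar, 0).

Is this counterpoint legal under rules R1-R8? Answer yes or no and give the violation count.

bar 0: v0=A3 v1=A4 (P8)
bar 1: v0=C4 v1=E4 (M3)
bar 2: v0=B3 v1=D4 (m3)
bar 3: v0=D4 v1=F4 (m3)
bar 4: v0=E4 v1=E5 (P8)
bar 5: v0=E4 v1=C5 (m6)
bar 6: v0=E4 v1=C5 (m6)
bar 7: v0=E4 v1=C5 (m6)
bar 8: v0=E4 v1=B4 (P5)
bar 9: v0=D4 v1=E5 (M2)
bar 10: v0=G3 v1=E4 (M6)
bar 11: v0=A3 v1=A4 (P8)
  R2 @ bar4.0: D4/F4 m3 -> E4/E5 P8 similar
  R7 @ bar4.0: F4->E5 leap 11st
  R4 @ bar9.0: D4/E5 M2 untreated
  R2 @ bar11.0: G3/E4 M6 -> A3/A4 P8 similar

No (4 violations)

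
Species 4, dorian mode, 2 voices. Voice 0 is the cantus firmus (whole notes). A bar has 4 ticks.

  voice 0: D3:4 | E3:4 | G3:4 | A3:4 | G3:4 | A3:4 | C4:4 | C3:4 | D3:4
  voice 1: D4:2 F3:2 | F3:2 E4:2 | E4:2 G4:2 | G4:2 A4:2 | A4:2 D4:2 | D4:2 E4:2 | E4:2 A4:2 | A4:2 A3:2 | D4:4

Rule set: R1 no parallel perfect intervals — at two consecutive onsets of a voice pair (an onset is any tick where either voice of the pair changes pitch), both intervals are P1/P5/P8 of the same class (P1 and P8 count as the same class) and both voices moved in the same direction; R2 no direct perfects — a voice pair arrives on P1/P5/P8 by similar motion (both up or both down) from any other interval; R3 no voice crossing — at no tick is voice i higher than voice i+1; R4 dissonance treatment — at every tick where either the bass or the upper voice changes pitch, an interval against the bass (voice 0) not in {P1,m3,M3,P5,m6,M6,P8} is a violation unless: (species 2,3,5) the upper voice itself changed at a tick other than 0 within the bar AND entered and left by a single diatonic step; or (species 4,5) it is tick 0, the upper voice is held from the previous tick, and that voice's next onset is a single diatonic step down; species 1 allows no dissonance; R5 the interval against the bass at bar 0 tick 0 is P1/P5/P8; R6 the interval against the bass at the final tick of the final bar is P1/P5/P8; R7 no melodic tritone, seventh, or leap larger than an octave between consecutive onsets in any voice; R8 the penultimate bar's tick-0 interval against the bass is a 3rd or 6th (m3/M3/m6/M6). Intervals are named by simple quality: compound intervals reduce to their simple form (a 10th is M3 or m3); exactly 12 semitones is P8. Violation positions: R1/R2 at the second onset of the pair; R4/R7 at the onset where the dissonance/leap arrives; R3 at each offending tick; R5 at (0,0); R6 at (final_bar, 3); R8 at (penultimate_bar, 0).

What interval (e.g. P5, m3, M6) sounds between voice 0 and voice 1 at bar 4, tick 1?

voice 0=G3 voice 1=A4 -> M2

M2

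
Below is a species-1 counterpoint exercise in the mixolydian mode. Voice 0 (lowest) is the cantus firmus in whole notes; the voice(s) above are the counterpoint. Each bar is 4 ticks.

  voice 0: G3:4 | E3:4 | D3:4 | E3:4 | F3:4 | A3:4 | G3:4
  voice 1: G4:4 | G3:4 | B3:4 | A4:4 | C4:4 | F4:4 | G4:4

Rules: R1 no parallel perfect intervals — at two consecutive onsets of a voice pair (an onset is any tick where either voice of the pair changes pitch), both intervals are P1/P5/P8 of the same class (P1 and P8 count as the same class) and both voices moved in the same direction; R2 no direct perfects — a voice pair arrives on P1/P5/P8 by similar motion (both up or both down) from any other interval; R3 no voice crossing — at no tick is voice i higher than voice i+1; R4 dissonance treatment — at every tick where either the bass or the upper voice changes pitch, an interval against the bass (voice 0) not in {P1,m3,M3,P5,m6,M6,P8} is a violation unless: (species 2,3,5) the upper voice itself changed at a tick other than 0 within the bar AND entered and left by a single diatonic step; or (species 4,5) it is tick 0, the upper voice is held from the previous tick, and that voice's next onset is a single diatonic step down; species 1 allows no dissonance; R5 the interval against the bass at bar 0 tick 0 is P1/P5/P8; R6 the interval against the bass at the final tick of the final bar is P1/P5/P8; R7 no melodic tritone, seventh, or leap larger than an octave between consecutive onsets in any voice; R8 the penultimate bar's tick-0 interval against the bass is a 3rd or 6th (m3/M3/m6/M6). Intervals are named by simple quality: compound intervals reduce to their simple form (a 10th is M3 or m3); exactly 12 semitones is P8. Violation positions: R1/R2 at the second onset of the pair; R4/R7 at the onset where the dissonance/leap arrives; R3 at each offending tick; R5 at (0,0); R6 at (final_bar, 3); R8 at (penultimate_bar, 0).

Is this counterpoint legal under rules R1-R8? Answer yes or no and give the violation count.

No (2 violations)

bar 0: v0=G3 v1=G4 (P8)
bar 1: v0=E3 v1=G3 (m3)
bar 2: v0=D3 v1=B3 (M6)
bar 3: v0=E3 v1=A4 (P4)
bar 4: v0=F3 v1=C4 (P5)
bar 5: v0=A3 v1=F4 (m6)
bar 6: v0=G3 v1=G4 (P8)
  R4 @ bar3.0: E3/A4 P4 untreated
  R7 @ bar3.0: B3->A4 leap 10st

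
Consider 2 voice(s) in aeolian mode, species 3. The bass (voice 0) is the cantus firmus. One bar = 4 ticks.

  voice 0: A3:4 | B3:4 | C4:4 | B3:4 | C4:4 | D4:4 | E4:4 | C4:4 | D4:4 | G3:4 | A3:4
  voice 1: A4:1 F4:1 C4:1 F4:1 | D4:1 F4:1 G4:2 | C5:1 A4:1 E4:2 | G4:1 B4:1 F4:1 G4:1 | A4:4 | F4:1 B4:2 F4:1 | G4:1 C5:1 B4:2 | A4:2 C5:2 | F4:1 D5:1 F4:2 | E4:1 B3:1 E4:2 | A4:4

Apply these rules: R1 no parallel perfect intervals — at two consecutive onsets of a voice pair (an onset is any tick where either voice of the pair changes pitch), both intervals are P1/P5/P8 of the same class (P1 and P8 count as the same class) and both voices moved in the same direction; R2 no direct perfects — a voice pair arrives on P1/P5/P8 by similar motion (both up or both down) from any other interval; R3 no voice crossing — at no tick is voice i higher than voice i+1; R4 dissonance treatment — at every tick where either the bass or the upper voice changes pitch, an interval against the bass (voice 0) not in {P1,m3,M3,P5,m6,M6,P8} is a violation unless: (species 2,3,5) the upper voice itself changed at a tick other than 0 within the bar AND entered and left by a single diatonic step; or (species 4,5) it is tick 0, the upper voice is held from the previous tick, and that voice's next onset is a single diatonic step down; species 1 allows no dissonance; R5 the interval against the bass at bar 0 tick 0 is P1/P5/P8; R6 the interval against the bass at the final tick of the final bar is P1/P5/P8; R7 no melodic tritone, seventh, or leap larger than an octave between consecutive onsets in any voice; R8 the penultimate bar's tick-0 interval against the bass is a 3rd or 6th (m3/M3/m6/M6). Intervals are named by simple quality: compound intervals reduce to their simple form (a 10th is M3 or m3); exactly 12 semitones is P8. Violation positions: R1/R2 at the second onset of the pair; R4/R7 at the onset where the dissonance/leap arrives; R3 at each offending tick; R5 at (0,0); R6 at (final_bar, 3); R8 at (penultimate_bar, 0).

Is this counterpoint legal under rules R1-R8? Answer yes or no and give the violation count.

No (7 violations)

bar 0: v0=A3 v1=A4 (P8)
bar 1: v0=B3 v1=D4 (m3)
bar 2: v0=C4 v1=C5 (P8)
bar 3: v0=B3 v1=G4 (m6)
bar 4: v0=C4 v1=A4 (M6)
bar 5: v0=D4 v1=F4 (m3)
bar 6: v0=E4 v1=G4 (m3)
bar 7: v0=C4 v1=A4 (M6)
bar 8: v0=D4 v1=F4 (m3)
bar 9: v0=G3 v1=E4 (M6)
bar 10: v0=A3 v1=A4 (P8)
  R4 @ bar1.1: B3/F4 TT untreated
  R2 @ bar2.0: B3/G4 m6 -> C4/C5 P8 similar
  R4 @ bar3.2: B3/F4 TT untreated
  R7 @ bar3.2: B4->F4 leap 6st
  R7 @ bar5.1: F4->B4 leap 6st
  R7 @ bar5.3: B4->F4 leap 6st
  R2 @ bar10.0: G3/E4 M6 -> A3/A4 P8 similar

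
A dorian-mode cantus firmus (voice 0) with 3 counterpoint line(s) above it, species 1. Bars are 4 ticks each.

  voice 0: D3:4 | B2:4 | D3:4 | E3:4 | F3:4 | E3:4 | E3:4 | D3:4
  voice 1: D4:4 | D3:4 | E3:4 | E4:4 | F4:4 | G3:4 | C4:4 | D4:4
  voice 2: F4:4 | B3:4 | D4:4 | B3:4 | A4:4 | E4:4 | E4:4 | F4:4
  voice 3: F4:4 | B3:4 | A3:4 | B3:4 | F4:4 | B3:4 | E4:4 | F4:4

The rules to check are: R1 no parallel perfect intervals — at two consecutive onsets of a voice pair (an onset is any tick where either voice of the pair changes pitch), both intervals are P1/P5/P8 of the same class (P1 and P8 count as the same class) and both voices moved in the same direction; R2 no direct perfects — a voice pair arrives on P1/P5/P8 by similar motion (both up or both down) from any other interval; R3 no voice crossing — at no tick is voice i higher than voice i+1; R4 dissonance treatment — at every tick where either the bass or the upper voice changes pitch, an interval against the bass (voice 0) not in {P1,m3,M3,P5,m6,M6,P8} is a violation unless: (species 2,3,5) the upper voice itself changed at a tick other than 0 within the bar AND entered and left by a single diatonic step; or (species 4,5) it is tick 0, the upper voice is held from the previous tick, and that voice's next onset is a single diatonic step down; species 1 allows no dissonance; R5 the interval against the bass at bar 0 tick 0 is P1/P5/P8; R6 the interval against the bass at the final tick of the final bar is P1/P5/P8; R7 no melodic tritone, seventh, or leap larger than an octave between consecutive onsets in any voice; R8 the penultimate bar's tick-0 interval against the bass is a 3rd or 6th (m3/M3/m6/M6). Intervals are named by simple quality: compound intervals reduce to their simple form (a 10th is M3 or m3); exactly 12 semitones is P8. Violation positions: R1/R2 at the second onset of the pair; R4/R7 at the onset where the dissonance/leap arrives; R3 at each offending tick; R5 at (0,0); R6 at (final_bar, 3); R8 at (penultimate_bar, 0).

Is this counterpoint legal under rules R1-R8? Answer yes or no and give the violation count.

No (41 violations)

bar 0: v0=D3 v1=D4 v2=F4 v3=F4 (m3)
bar 1: v0=B2 v1=D3 v2=B3 v3=B3 (P8)
bar 2: v0=D3 v1=E3 v2=D4 v3=A3 (P5)
bar 3: v0=E3 v1=E4 v2=B3 v3=B3 (P5)
bar 4: v0=F3 v1=F4 v2=A4 v3=F4 (P8)
bar 5: v0=E3 v1=G3 v2=E4 v3=B3 (P5)
bar 6: v0=E3 v1=C4 v2=E4 v3=E4 (P8)
bar 7: v0=D3 v1=D4 v2=F4 v3=F4 (m3)
  R5 @ bar0.0: opens on m3
  R5 @ bar0.0: opens on m3
  R1 @ bar1.0: F4/F4 P1 -> B3/B3 P1 similar
  R2 @ bar1.0: D3/F4 m3 -> B2/B3 P8 similar
  R2 @ bar1.0: D3/F4 m3 -> B2/B3 P8 similar
  R7 @ bar1.0: F4->B3 leap 6st
  R7 @ bar1.0: F4->B3 leap 6st
  R1 @ bar2.0: B2/B3 P8 -> D3/D4 P8 similar
  R3 @ bar2.0: D4 above A3
  R4 @ bar2.0: D3/E3 M2 untreated
  R3 @ bar2.1: D4 above A3
  R3 @ bar2.2: D4 above A3
  R3 @ bar2.3: D4 above A3
  R1 @ bar3.0: D3/A3 P5 -> E3/B3 P5 similar
  R2 @ bar3.0: D3/E3 M2 -> E3/E4 P8 similar
  R3 @ bar3.0: E4 above B3
  R3 @ bar3.1: E4 above B3
  R3 @ bar3.2: E4 above B3
  R3 @ bar3.3: E4 above B3
  R1 @ bar4.0: E3/E4 P8 -> F3/F4 P8 similar
  R2 @ bar4.0: E3/B3 P5 -> F3/F4 P8 similar
  R2 @ bar4.0: E4/B3 P4 -> F4/F4 P1 similar
  R3 @ bar4.0: A4 above F4
  R7 @ bar4.0: B3->A4 leap 10st
  R7 @ bar4.0: B3->F4 leap 6st
  R3 @ bar4.1: A4 above F4
  R3 @ bar4.2: A4 above F4
  R3 @ bar4.3: A4 above F4
  R2 @ bar5.0: F3/A4 M3 -> E3/E4 P8 similar
  R2 @ bar5.0: F3/F4 P8 -> E3/B3 P5 similar
  R3 @ bar5.0: E4 above B3
  R7 @ bar5.0: F4->G3 leap 10st
  R7 @ bar5.0: F4->B3 leap 6st
  R3 @ bar5.1: E4 above B3
  R3 @ bar5.2: E4 above B3
  R3 @ bar5.3: E4 above B3
  R8 @ bar6.0: penult P8 not 3rd/6th
  R8 @ bar6.0: penult P8 not 3rd/6th
  R1 @ bar7.0: E4/E4 P1 -> F4/F4 P1 similar
  R6 @ bar7.3: closes on m3
  R6 @ bar7.3: closes on m3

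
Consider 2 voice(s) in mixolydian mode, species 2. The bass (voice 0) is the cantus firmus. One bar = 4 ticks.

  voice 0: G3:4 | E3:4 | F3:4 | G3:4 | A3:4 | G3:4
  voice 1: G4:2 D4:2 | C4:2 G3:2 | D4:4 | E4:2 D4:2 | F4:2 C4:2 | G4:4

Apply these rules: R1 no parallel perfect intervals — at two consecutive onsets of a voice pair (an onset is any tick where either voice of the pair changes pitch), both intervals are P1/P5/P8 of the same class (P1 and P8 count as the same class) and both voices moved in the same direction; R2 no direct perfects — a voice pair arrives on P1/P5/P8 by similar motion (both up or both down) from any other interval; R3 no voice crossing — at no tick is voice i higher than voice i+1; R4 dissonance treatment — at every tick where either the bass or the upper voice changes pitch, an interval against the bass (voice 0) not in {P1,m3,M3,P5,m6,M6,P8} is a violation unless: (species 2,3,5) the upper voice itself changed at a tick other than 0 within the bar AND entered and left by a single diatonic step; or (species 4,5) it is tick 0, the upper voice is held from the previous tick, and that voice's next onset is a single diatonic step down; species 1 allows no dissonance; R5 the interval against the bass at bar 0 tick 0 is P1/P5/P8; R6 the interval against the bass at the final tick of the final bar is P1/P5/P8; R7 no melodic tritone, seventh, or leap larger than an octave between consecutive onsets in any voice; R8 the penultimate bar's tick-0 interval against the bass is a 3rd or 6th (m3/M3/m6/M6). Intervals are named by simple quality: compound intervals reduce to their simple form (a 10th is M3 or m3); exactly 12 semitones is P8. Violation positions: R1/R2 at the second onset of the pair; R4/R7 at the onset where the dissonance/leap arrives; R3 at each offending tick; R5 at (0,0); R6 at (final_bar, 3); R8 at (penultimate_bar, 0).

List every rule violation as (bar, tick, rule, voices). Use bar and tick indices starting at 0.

bar 0: v0=G3 v1=G4 downbeat P8
bar 1: v0=E3 v1=C4 downbeat m6
bar 2: v0=F3 v1=D4 downbeat M6
bar 3: v0=G3 v1=E4 downbeat M6
bar 4: v0=A3 v1=F4 downbeat m6
bar 5: v0=G3 v1=G4 downbeat P8

No violations across 6 bars (G3..G3 vs G4..G4).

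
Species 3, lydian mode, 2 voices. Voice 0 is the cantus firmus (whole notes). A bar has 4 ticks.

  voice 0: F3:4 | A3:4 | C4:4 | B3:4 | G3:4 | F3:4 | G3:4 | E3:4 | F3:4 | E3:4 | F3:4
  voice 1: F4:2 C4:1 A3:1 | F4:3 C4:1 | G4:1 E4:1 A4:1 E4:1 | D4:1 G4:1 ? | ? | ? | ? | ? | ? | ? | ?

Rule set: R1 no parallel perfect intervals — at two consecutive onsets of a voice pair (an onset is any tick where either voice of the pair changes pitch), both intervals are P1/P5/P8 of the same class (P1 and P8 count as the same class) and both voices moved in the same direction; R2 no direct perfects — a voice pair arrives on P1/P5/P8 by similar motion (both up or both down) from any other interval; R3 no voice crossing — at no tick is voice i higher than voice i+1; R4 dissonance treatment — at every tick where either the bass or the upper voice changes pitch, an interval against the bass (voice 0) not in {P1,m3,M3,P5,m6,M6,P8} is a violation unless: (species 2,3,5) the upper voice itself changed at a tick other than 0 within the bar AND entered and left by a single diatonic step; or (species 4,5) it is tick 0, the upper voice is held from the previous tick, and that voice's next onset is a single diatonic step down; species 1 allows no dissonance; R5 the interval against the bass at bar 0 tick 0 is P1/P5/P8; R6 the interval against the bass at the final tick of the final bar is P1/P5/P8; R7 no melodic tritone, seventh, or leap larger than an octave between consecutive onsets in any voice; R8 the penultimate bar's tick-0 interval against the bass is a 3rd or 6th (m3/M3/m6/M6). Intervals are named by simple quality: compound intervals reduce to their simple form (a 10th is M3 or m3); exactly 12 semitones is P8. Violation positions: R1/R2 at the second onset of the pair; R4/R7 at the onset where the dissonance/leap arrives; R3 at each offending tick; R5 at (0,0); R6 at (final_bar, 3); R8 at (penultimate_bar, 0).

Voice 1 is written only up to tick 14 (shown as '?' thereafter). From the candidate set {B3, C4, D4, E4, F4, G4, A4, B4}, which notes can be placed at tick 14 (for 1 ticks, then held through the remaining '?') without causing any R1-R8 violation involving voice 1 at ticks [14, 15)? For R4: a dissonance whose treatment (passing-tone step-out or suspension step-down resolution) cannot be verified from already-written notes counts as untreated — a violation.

B3: legal
C4: violates R4
D4: legal
E4: violates R4
F4: violates R4
G4: legal
A4: violates R4
B4: legal

{B3, B4, D4, G4}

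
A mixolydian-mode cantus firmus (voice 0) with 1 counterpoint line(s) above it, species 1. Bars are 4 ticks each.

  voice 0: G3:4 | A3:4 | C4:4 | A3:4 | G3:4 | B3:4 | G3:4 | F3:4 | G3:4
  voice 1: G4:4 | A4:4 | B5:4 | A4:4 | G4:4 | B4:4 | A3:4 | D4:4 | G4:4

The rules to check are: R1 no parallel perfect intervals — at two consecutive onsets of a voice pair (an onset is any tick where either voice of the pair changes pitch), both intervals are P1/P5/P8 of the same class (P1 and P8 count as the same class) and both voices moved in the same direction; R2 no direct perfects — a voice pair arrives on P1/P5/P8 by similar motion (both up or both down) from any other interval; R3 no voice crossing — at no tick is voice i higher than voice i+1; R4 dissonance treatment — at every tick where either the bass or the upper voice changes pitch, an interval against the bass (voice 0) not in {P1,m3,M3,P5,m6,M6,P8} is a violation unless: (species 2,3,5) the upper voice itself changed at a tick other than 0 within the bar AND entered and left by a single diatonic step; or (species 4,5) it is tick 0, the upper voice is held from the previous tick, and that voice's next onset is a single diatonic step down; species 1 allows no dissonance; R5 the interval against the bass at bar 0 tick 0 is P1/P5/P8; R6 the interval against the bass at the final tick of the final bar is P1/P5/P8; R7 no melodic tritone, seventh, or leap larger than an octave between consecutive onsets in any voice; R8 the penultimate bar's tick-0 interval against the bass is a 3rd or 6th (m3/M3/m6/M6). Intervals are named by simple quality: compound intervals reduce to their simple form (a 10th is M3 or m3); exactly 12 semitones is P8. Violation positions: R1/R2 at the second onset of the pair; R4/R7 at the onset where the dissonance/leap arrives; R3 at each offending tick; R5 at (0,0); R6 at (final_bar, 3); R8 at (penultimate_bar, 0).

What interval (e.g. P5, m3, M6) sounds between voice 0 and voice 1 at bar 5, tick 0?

voice 0=B3 voice 1=B4 -> P8

P8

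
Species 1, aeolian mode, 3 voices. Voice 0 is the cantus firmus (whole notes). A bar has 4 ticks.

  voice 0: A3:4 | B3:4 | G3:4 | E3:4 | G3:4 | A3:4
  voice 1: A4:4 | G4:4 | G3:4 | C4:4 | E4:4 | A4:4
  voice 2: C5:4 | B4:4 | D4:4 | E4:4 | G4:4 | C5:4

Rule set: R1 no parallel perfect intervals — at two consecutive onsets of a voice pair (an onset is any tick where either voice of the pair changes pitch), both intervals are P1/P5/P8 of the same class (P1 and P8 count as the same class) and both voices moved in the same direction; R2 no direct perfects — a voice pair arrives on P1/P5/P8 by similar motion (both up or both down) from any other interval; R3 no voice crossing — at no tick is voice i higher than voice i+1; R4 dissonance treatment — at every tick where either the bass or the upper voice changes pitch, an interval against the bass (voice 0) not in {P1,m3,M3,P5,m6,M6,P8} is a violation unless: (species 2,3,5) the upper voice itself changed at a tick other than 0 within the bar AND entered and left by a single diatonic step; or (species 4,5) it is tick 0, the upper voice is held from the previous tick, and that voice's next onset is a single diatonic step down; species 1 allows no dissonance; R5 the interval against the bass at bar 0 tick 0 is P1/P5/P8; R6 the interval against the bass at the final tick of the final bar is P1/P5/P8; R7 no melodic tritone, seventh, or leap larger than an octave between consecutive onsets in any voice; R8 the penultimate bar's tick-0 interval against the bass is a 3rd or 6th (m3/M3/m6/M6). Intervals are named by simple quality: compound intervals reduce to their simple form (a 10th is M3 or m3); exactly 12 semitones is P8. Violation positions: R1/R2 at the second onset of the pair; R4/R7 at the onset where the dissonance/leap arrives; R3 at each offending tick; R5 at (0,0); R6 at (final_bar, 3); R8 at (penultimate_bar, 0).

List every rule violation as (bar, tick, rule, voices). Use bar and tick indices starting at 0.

bar 0: v0=A3 v1=A4 v2=C5 downbeat m3
bar 1: v0=B3 v1=G4 v2=B4 downbeat P8
bar 2: v0=G3 v1=G3 v2=D4 downbeat P5
bar 3: v0=E3 v1=C4 v2=E4 downbeat P8
bar 4: v0=G3 v1=E4 v2=G4 downbeat P8
bar 5: v0=A3 v1=A4 v2=C5 downbeat m3
  -> R5 @ bar 0 tick 0 v(0, 2): opens on m3
  -> R2 @ bar 2 tick 0 v(0, 1): B3/G4 m6 -> G3/G3 P1 similar
  -> R2 @ bar 2 tick 0 v(0, 2): B3/B4 P8 -> G3/D4 P5 similar
  -> R2 @ bar 2 tick 0 v(1, 2): G4/B4 M3 -> G3/D4 P5 similar
  -> R1 @ bar 4 tick 0 v(0, 2): E3/E4 P8 -> G3/G4 P8 similar
  -> R8 @ bar 4 tick 0 v(0, 2): penult P8 not 3rd/6th
  -> R2 @ bar 5 tick 0 v(0, 1): G3/E4 M6 -> A3/A4 P8 similar
  -> R6 @ bar 5 tick 3 v(0, 2): closes on m3

(0, 0, R5, (0, 2))
(2, 0, R2, (0, 1))
(2, 0, R2, (0, 2))
(2, 0, R2, (1, 2))
(4, 0, R1, (0, 2))
(4, 0, R8, (0, 2))
(5, 0, R2, (0, 1))
(5, 3, R6, (0, 2))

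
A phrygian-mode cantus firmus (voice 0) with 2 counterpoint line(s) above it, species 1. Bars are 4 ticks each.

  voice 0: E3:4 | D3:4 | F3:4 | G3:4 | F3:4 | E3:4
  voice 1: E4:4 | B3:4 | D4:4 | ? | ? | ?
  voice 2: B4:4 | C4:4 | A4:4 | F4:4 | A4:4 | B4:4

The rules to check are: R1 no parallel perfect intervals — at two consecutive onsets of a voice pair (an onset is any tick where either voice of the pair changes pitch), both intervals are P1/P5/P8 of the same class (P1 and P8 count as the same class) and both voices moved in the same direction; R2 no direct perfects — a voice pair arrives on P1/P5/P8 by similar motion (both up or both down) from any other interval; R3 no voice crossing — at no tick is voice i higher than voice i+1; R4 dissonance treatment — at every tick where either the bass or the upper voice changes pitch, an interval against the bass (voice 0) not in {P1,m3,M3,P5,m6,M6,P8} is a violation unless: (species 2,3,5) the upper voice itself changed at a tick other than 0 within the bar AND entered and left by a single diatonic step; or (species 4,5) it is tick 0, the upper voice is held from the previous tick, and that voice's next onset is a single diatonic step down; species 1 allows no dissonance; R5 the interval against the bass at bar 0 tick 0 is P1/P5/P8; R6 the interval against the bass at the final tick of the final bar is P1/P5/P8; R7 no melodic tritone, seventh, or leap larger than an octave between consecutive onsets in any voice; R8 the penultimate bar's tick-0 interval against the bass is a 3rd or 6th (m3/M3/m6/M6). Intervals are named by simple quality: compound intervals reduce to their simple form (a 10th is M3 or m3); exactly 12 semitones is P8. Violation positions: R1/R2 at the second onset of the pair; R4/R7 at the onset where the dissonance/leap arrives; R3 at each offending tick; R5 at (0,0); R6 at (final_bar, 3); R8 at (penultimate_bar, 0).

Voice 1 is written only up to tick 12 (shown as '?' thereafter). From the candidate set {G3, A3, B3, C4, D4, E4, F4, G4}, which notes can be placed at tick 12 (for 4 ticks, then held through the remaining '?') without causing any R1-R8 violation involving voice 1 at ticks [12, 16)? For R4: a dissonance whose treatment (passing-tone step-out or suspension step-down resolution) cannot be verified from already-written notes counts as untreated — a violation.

{B3, D4, E4, G3}

G3: legal
A3: violates R4
B3: legal
C4: violates R4
D4: legal
E4: legal
F4: violates R4
G4: violates R2,R3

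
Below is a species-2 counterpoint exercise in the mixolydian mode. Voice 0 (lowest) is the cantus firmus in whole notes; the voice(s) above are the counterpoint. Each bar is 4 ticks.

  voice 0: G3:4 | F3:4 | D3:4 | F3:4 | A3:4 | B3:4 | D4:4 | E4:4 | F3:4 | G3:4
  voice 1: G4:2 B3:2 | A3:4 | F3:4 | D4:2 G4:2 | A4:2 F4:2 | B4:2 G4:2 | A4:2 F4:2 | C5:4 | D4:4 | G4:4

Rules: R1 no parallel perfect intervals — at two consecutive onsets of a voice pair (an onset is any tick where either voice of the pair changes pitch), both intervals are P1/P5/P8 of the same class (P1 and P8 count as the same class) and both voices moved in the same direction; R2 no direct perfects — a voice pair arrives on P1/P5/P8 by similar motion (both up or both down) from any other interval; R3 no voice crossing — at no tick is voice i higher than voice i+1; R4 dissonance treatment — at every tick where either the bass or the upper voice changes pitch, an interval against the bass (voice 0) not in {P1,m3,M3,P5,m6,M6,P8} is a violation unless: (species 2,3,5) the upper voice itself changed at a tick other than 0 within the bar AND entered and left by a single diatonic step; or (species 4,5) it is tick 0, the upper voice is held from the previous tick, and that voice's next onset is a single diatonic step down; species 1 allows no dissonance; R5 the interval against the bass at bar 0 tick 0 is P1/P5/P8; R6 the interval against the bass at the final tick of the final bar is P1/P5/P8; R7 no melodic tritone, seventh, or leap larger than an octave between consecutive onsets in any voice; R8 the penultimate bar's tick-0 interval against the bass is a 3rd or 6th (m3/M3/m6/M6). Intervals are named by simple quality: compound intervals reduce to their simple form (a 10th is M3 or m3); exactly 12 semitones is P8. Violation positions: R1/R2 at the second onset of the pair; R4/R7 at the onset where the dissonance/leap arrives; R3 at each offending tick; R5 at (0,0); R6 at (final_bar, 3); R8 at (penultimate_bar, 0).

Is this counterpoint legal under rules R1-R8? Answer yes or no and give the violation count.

bar 0: v0=G3 v1=G4 (P8)
bar 1: v0=F3 v1=A3 (M3)
bar 2: v0=D3 v1=F3 (m3)
bar 3: v0=F3 v1=D4 (M6)
bar 4: v0=A3 v1=A4 (P8)
bar 5: v0=B3 v1=B4 (P8)
bar 6: v0=D4 v1=A4 (P5)
bar 7: v0=E4 v1=C5 (m6)
bar 8: v0=F3 v1=D4 (M6)
bar 9: v0=G3 v1=G4 (P8)
  R4 @ bar3.2: F3/G4 M2 untreated
  R2 @ bar4.0: F3/G4 M2 -> A3/A4 P8 similar
  R2 @ bar5.0: A3/F4 m6 -> B3/B4 P8 similar
  R7 @ bar5.0: F4->B4 leap 6st
  R2 @ bar6.0: B3/G4 m6 -> D4/A4 P5 similar
  R7 @ bar8.0: E4->F3 leap 11st
  R7 @ bar8.0: C5->D4 leap 10st
  R2 @ bar9.0: F3/D4 M6 -> G3/G4 P8 similar

No (8 violations)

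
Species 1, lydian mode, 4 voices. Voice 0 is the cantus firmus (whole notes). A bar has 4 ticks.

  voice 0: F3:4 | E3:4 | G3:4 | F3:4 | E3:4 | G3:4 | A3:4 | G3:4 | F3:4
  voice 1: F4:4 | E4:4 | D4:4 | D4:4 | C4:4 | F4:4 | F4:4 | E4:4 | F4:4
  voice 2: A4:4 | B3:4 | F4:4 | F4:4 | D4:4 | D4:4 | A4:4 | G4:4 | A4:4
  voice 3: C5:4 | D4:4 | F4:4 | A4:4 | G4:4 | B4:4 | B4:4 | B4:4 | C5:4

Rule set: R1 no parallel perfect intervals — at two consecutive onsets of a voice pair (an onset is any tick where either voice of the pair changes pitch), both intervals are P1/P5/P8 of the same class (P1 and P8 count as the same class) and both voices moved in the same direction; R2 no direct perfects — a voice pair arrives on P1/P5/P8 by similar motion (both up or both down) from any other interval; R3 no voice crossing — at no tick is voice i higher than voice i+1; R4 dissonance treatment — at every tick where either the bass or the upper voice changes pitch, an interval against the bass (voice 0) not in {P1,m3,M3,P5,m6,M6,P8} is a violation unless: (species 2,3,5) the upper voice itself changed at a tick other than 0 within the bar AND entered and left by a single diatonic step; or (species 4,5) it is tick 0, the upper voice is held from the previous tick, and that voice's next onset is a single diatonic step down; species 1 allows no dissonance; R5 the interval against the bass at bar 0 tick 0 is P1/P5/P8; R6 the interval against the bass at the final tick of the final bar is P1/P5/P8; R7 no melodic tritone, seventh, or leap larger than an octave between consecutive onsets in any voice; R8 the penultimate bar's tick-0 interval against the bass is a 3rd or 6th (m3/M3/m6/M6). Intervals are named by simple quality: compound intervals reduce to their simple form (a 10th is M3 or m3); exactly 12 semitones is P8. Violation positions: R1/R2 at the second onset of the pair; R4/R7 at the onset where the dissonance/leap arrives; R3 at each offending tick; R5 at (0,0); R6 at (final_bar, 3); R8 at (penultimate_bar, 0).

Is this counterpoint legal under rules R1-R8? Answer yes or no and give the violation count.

No (27 violations)

bar 0: v0=F3 v1=F4 v2=A4 v3=C5 (P5)
bar 1: v0=E3 v1=E4 v2=B3 v3=D4 (m7)
bar 2: v0=G3 v1=D4 v2=F4 v3=F4 (m7)
bar 3: v0=F3 v1=D4 v2=F4 v3=A4 (M3)
bar 4: v0=E3 v1=C4 v2=D4 v3=G4 (m3)
bar 5: v0=G3 v1=F4 v2=D4 v3=B4 (M3)
bar 6: v0=A3 v1=F4 v2=A4 v3=B4 (M2)
bar 7: v0=G3 v1=E4 v2=G4 v3=B4 (M3)
bar 8: v0=F3 v1=F4 v2=A4 v3=C5 (P5)
  R5 @ bar0.0: opens on M3
  R1 @ bar1.0: F3/F4 P8 -> E3/E4 P8 similar
  R2 @ bar1.0: F3/A4 M3 -> E3/B3 P5 similar
  R3 @ bar1.0: E4 above B3
  R4 @ bar1.0: E3/D4 m7 untreated
  R7 @ bar1.0: A4->B3 leap 10st
  R7 @ bar1.0: C5->D4 leap 10st
  R3 @ bar1.1: E4 above B3
  R3 @ bar1.2: E4 above B3
  R3 @ bar1.3: E4 above B3
  R2 @ bar2.0: B3/D4 m3 -> F4/F4 P1 similar
  R4 @ bar2.0: G3/F4 m7 untreated
  R4 @ bar2.0: G3/F4 m7 untreated
  R7 @ bar2.0: B3->F4 leap 6st
  R1 @ bar4.0: D4/A4 P5 -> C4/G4 P5 similar
  R4 @ bar4.0: E3/D4 m7 untreated
  R3 @ bar5.0: F4 above D4
  R4 @ bar5.0: G3/F4 m7 untreated
  R3 @ bar5.1: F4 above D4
  R3 @ bar5.2: F4 above D4
  R3 @ bar5.3: F4 above D4
  R2 @ bar6.0: G3/D4 P5 -> A3/A4 P8 similar
  R4 @ bar6.0: A3/B4 M2 untreated
  R1 @ bar7.0: A3/A4 P8 -> G3/G4 P8 similar
  R8 @ bar7.0: penult P8 not 3rd/6th
  R1 @ bar8.0: E4/B4 P5 -> F4/C5 P5 similar
  R6 @ bar8.3: closes on M3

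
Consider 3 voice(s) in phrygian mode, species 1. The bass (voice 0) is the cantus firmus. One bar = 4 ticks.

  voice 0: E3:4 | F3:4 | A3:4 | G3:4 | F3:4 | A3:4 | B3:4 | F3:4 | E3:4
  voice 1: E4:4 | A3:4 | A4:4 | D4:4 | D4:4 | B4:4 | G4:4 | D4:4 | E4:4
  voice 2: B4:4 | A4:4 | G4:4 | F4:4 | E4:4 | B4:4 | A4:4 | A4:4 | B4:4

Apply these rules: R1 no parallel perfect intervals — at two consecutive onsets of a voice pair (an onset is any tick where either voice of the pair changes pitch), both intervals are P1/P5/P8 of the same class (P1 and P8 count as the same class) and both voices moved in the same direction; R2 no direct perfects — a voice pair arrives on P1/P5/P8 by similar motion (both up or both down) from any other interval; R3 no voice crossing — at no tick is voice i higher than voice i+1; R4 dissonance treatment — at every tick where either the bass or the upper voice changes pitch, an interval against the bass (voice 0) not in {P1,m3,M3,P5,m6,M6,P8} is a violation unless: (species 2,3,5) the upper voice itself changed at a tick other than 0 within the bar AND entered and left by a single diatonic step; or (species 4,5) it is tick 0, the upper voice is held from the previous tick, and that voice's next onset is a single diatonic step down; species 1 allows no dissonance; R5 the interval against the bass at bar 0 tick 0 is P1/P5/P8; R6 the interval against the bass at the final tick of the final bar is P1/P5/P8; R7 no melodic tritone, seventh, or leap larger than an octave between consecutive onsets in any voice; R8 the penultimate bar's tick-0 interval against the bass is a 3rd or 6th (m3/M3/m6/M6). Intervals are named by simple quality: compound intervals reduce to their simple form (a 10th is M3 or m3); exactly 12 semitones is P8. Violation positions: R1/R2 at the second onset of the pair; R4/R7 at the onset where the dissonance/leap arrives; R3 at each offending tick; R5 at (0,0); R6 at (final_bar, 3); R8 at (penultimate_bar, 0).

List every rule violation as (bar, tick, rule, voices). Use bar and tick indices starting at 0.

(1, 0, R2, (1, 2))
(2, 0, R2, (0, 1))
(2, 0, R3, (1, 2))
(2, 0, R4, (0, 2))
(2, 1, R3, (1, 2))
(2, 2, R3, (1, 2))
(2, 3, R3, (1, 2))
(3, 0, R2, (0, 1))
(3, 0, R4, (0, 2))
(4, 0, R4, (0, 2))
(5, 0, R2, (1, 2))
(5, 0, R4, (0, 1))
(5, 0, R4, (0, 2))
(6, 0, R4, (0, 2))
(7, 0, R7, (0,))
(8, 0, R1, (1, 2))

bar 0: v0=E3 v1=E4 v2=B4 downbeat P5
bar 1: v0=F3 v1=A3 v2=A4 downbeat M3
bar 2: v0=A3 v1=A4 v2=G4 downbeat m7
bar 3: v0=G3 v1=D4 v2=F4 downbeat m7
bar 4: v0=F3 v1=D4 v2=E4 downbeat M7
bar 5: v0=A3 v1=B4 v2=B4 downbeat M2
bar 6: v0=B3 v1=G4 v2=A4 downbeat m7
bar 7: v0=F3 v1=D4 v2=A4 downbeat M3
bar 8: v0=E3 v1=E4 v2=B4 downbeat P5
  -> R2 @ bar 1 tick 0 v(1, 2): E4/B4 P5 -> A3/A4 P8 similar
  -> R2 @ bar 2 tick 0 v(0, 1): F3/A3 M3 -> A3/A4 P8 similar
  -> R3 @ bar 2 tick 0 v(1, 2): A4 above G4
  -> R4 @ bar 2 tick 0 v(0, 2): A3/G4 m7 untreated
  -> R3 @ bar 2 tick 1 v(1, 2): A4 above G4
  -> R3 @ bar 2 tick 2 v(1, 2): A4 above G4
  -> R3 @ bar 2 tick 3 v(1, 2): A4 above G4
  -> R2 @ bar 3 tick 0 v(0, 1): A3/A4 P8 -> G3/D4 P5 similar
  -> R4 @ bar 3 tick 0 v(0, 2): G3/F4 m7 untreated
  -> R4 @ bar 4 tick 0 v(0, 2): F3/E4 M7 untreated
  -> R2 @ bar 5 tick 0 v(1, 2): D4/E4 M2 -> B4/B4 P1 similar
  -> R4 @ bar 5 tick 0 v(0, 1): A3/B4 M2 untreated
  -> R4 @ bar 5 tick 0 v(0, 2): A3/B4 M2 untreated
  -> R4 @ bar 6 tick 0 v(0, 2): B3/A4 m7 untreated
  -> R7 @ bar 7 tick 0 v(0,): B3->F3 leap 6st
  -> R1 @ bar 8 tick 0 v(1, 2): D4/A4 P5 -> E4/B4 P5 similar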